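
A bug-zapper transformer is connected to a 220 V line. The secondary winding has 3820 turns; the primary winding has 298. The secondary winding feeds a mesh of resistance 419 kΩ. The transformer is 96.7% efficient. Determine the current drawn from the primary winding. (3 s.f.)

I_p ≈ 0.0892 A

V_s = 220 × 3820/298 = 2820.1 V.
I_s = V_s/R = 2820.1/419000 = 0.0067306 A.
P_out = V_s I_s = 2820.1 × 0.0067306 = 18.981 W.
P_in = P_out/η = 18.981/0.967 = 19.629 W.
I_p = P_in/V_p = 19.629/220 = 0.0892 A.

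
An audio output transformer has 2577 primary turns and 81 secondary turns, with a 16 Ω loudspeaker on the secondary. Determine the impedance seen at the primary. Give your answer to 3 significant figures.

Z_p = (N_p/N_s)² × Z_s = (2577/81)² × 16 = 16200 Ω.

Z_p ≈ 16200 Ω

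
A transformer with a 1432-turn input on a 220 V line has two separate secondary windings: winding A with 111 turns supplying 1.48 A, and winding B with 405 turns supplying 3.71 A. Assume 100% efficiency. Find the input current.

I_in ≈ 1.16 A

V_A = 220 × 111/1432 = 17.053 V; V_B = 220 × 405/1432 = 62.221 V.
P_out = V_A I_A + V_B I_B = 17.053×1.48 + 62.221×3.71 = 25.239 + 230.84 = 256.08 W.
Ideal ⇒ P_in = P_out, so I_in = P_out/V_in = 256.08/220 = 1.16 A.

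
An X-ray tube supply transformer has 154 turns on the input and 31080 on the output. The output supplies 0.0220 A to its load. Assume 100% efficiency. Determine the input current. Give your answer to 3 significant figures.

For an ideal transformer I_in/I_out = N_out/N_in, so I_in = 0.0220 × 31080/154 = 4.44 A.

I_in ≈ 4.44 A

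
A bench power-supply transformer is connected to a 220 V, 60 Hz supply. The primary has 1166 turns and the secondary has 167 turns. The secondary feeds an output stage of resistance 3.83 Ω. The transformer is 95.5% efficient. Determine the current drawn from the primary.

I_p ≈ 1.23 A

V_s = 220 × 167/1166 = 31.509 V.
I_s = V_s/R = 31.509/3.83 = 8.2270 A.
P_out = V_s I_s = 31.509 × 8.2270 = 259.23 W.
P_in = P_out/η = 259.23/0.955 = 271.44 W.
I_p = P_in/V_p = 271.44/220 = 1.23 A.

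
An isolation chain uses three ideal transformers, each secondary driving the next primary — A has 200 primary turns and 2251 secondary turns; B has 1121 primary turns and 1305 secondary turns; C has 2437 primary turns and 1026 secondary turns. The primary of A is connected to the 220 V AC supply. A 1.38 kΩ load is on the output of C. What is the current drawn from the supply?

I_supply ≈ 4.85 A

After A: V = 220.00 × 2251/200 = 2476.1 V.
After B: V = 2476.1 × 1305/1121 = 2882.5 V.
After C: V = 2882.5 × 1026/2437 = 1213.6 V.
I_load = 1213.6/1380 = 0.87940 A, so P_out = 1213.6 × 0.87940 = 1067.2 W.
All ideal ⇒ P_in = P_out, so I_supply = 1067.2/220 = 4.85 A.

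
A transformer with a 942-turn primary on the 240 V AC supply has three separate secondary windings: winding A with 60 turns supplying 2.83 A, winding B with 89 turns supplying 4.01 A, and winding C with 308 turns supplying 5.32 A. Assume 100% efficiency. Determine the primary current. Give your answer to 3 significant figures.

V_A = 240 × 60/942 = 15.287 V; V_B = 240 × 89/942 = 22.675 V; V_C = 240 × 308/942 = 78.471 V.
P_out = V_A I_A + V_B I_B + V_C I_C = 15.287×2.83 + 22.675×4.01 + 78.471×5.32 = 43.261 + 90.927 + 417.47 = 551.66 W.
Ideal ⇒ P_in = P_out, so I_p = P_out/V_p = 551.66/240 = 2.30 A.

I_p ≈ 2.30 A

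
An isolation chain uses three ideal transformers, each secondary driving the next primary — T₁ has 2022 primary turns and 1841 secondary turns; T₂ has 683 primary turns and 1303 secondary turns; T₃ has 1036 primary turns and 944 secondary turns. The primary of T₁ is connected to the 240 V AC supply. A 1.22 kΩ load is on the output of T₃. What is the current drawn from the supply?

Secondary of T₁: V = 240.00 × 1841/2022 = 218.52 V.
Secondary of T₂: V = 218.52 × 1303/683 = 416.88 V.
Secondary of T₃: V = 416.88 × 944/1036 = 379.86 V.
I_load = 379.86/1220 = 0.31136 A, so P_out = 379.86 × 0.31136 = 118.27 W.
All ideal ⇒ P_in = P_out, so I_supply = 118.27/240 = 0.493 A.

I_supply ≈ 0.493 A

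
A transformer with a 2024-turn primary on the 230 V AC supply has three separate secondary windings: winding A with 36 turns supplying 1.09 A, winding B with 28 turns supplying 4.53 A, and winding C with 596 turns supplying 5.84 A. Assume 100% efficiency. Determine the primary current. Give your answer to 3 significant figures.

V_A = 230 × 36/2024 = 4.0909 V; V_B = 230 × 28/2024 = 3.1818 V; V_C = 230 × 596/2024 = 67.727 V.
P_out = V_A I_A + V_B I_B + V_C I_C = 4.0909×1.09 + 3.1818×4.53 + 67.727×5.84 = 4.4591 + 14.414 + 395.53 = 414.40 W.
Ideal ⇒ P_in = P_out, so I_p = P_out/V_p = 414.40/230 = 1.80 A.

I_p ≈ 1.80 A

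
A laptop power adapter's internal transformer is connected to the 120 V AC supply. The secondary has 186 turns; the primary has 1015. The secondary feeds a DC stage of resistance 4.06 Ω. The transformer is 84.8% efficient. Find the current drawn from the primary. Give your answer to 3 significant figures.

V_s = 120 × 186/1015 = 21.990 V.
I_s = V_s/R = 21.990/4.06 = 5.4163 A.
P_out = V_s I_s = 21.990 × 5.4163 = 119.11 W.
P_in = P_out/η = 119.11/0.848 = 140.45 W.
I_p = P_in/V_p = 140.45/120 = 1.17 A.

I_p ≈ 1.17 A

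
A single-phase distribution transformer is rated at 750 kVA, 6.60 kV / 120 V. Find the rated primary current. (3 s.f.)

I_p ≈ 114 A

I_p = S/V_p = 750000/6600 = 114 A.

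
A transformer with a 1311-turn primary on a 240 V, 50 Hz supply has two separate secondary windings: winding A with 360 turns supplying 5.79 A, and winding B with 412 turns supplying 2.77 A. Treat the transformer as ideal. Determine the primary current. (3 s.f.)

V_A = 240 × 360/1311 = 65.904 V; V_B = 240 × 412/1311 = 75.423 V.
P_out = V_A I_A + V_B I_B = 65.904×5.79 + 75.423×2.77 = 381.58 + 208.92 = 590.51 W.
Ideal ⇒ P_in = P_out, so I_p = P_out/V_p = 590.51/240 = 2.46 A.

I_p ≈ 2.46 A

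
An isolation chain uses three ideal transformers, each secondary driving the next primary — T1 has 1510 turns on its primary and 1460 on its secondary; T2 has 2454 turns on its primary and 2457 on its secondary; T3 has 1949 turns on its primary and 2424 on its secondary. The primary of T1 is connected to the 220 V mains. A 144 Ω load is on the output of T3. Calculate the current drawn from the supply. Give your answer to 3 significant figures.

After T1: V = 220.00 × 1460/1510 = 212.72 V.
After T2: V = 212.72 × 2457/2454 = 212.98 V.
After T3: V = 212.98 × 2424/1949 = 264.88 V.
I_load = 264.88/144 = 1.8394 A, so P_out = 264.88 × 1.8394 = 487.23 W.
All ideal ⇒ P_in = P_out, so I_supply = 487.23/220 = 2.21 A.

I_supply ≈ 2.21 A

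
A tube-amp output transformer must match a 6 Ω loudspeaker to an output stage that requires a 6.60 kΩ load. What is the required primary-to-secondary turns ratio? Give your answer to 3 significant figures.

Z_p/Z_s = (N_p/N_s)², so N_p/N_s = √(6600/6) = √1100 = 33.2.

N_p/N_s ≈ 33.2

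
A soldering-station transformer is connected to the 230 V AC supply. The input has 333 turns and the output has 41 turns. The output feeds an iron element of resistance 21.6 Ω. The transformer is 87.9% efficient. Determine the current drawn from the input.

I_in ≈ 0.184 A

V_out = 230 × 41/333 = 28.318 V.
I_out = V_out/R = 28.318/21.6 = 1.3110 A.
P_out = V_out I_out = 28.318 × 1.3110 = 37.126 W.
P_in = P_out/η = 37.126/0.879 = 42.237 W.
I_in = P_in/V_in = 42.237/230 = 0.184 A.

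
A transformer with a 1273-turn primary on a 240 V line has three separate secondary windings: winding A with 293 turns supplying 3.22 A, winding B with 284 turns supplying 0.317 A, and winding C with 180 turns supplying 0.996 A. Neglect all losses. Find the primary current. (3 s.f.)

I_p ≈ 0.953 A

V_A = 240 × 293/1273 = 55.240 V; V_B = 240 × 284/1273 = 53.543 V; V_C = 240 × 180/1273 = 33.936 V.
P_out = V_A I_A + V_B I_B + V_C I_C = 55.240×3.22 + 53.543×0.317 + 33.936×0.996 = 177.87 + 16.973 + 33.800 = 228.64 W.
Ideal ⇒ P_in = P_out, so I_p = P_out/V_p = 228.64/240 = 0.953 A.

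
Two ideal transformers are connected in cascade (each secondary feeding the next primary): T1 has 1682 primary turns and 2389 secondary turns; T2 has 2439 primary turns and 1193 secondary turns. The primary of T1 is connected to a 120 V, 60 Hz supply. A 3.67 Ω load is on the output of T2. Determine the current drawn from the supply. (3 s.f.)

After T1: V = 120.00 × 2389/1682 = 170.44 V.
After T2: V = 170.44 × 1193/2439 = 83.368 V.
I_load = 83.368/3.67 = 22.716 A, so P_out = 83.368 × 22.716 = 1893.8 W.
All ideal ⇒ P_in = P_out, so I_supply = 1893.8/120 = 15.8 A.

I_supply ≈ 15.8 A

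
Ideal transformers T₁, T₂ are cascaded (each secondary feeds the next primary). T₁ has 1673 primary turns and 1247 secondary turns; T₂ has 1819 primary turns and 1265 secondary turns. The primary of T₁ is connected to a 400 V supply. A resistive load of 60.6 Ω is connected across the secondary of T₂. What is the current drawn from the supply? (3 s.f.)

I_supply ≈ 1.77 A

After T₁: V = 400.00 × 1247/1673 = 298.15 V.
After T₂: V = 298.15 × 1265/1819 = 207.34 V.
I_load = 207.34/60.6 = 3.4215 A, so P_out = 207.34 × 3.4215 = 709.42 W.
All ideal ⇒ P_in = P_out, so I_supply = 709.42/400 = 1.77 A.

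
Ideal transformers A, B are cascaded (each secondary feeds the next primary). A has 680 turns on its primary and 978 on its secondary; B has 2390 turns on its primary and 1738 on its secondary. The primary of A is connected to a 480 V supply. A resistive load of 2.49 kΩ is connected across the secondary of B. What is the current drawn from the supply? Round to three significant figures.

After A: V = 480.00 × 978/680 = 690.35 V.
After B: V = 690.35 × 1738/2390 = 502.02 V.
I_load = 502.02/2490 = 0.20162 A, so P_out = 502.02 × 0.20162 = 101.22 W.
All ideal ⇒ P_in = P_out, so I_supply = 101.22/480 = 0.211 A.

I_supply ≈ 0.211 A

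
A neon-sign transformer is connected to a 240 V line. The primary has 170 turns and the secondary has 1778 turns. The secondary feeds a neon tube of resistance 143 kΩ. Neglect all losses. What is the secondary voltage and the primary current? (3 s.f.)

V_s = V_p × N_s/N_p = 240 × 1778/170 = 2510.1 V.
I_s = V_s/R = 2510.1/143000 = 0.017553 A.
I_p = I_s × N_s/N_p = 0.017553 × 1778/170 = 0.184 A.

V_s ≈ 2510 V, I_p ≈ 0.184 A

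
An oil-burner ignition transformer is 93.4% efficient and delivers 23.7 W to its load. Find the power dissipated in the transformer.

P_loss ≈ 1.67 W

P_in = P_out/η = 23.7/0.934 = 25.3747 W.
P_loss = P_in − P_out = 25.3747 − 23.7 = 1.67 W.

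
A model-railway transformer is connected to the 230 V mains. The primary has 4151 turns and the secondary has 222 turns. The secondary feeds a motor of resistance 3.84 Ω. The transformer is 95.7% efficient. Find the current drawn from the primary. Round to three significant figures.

V_s = 230 × 222/4151 = 12.301 V.
I_s = V_s/R = 12.301/3.84 = 3.2033 A.
P_out = V_s I_s = 12.301 × 3.2033 = 39.403 W.
P_in = P_out/η = 39.403/0.957 = 41.173 W.
I_p = P_in/V_p = 41.173/230 = 0.179 A.

I_p ≈ 0.179 A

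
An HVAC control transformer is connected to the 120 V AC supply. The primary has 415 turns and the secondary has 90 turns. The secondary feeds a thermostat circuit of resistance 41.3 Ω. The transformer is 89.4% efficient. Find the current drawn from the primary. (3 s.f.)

V_s = 120 × 90/415 = 26.024 V.
I_s = V_s/R = 26.024/41.3 = 0.63012 A.
P_out = V_s I_s = 26.024 × 0.63012 = 16.398 W.
P_in = P_out/η = 16.398/0.894 = 18.343 W.
I_p = P_in/V_p = 18.343/120 = 0.153 A.

I_p ≈ 0.153 A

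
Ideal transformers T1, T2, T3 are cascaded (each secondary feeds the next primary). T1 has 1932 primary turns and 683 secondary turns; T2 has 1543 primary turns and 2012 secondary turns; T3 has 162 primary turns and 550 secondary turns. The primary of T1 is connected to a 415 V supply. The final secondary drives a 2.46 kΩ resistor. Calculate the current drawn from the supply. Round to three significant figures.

I_supply ≈ 0.413 A

After T1: V = 415.00 × 683/1932 = 146.71 V.
After T2: V = 146.71 × 2012/1543 = 191.30 V.
After T3: V = 191.30 × 550/162 = 649.49 V.
I_load = 649.49/2460 = 0.26402 A, so P_out = 649.49 × 0.26402 = 171.48 W.
All ideal ⇒ P_in = P_out, so I_supply = 171.48/415 = 0.413 A.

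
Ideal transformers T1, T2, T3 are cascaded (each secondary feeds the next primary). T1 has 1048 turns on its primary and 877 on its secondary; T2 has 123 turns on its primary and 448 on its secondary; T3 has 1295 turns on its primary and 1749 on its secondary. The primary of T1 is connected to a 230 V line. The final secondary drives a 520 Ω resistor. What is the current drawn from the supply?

I_supply ≈ 7.50 A

After T1: V = 230.00 × 877/1048 = 192.47 V.
After T2: V = 192.47 × 448/123 = 701.03 V.
After T3: V = 701.03 × 1749/1295 = 946.80 V.
I_load = 946.80/520 = 1.8208 A, so P_out = 946.80 × 1.8208 = 1723.9 W.
All ideal ⇒ P_in = P_out, so I_supply = 1723.9/230 = 7.50 A.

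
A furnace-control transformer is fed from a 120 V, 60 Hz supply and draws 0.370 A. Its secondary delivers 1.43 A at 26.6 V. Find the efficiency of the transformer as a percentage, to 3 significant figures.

P_in = 120 × 0.370 = 44.4000 W.
P_out = 26.6 × 1.43 = 38.0380 W.
η = P_out/P_in = 38.0380/44.4000 = 0.857.

η ≈ 85.7%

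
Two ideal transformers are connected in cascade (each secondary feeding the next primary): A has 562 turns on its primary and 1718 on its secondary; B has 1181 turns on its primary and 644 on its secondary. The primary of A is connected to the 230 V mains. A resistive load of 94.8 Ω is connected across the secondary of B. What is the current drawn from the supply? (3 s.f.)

I_supply ≈ 6.74 A

Secondary of A: V = 230.00 × 1718/562 = 703.10 V.
Secondary of B: V = 703.10 × 644/1181 = 383.40 V.
I_load = 383.40/94.8 = 4.0443 A, so P_out = 383.40 × 4.0443 = 1550.6 W.
All ideal ⇒ P_in = P_out, so I_supply = 1550.6/230 = 6.74 A.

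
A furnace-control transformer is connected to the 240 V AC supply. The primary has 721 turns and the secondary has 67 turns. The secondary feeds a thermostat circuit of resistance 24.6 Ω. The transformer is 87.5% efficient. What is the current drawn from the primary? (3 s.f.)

I_p ≈ 0.0963 A

V_s = 240 × 67/721 = 22.302 V.
I_s = V_s/R = 22.302/24.6 = 0.90660 A.
P_out = V_s I_s = 22.302 × 0.90660 = 20.219 W.
P_in = P_out/η = 20.219/0.875 = 23.108 W.
I_p = P_in/V_p = 23.108/240 = 0.0963 A.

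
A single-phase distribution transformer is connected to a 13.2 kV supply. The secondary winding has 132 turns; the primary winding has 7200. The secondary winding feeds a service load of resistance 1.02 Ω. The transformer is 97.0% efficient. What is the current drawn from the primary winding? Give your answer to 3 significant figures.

I_p ≈ 4.48 A

V_s = 13200 × 132/7200 = 242.00 V.
I_s = V_s/R = 242.00/1.02 = 237.25 A.
P_out = V_s I_s = 242.00 × 237.25 = 57416 W.
P_in = P_out/η = 57416/0.970 = 59191 W.
I_p = P_in/V_p = 59191/13200 = 4.48 A.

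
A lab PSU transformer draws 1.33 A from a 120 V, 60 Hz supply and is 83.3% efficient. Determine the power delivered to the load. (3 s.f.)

P_out ≈ 133 W

P_in = V_p I_p = 120 × 1.33 = 159.60 W.
P_out = η P_in = 0.833 × 159.60 = 133 W.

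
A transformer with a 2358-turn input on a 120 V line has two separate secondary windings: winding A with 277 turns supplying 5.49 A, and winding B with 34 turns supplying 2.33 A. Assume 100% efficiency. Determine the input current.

V_A = 120 × 277/2358 = 14.097 V; V_B = 120 × 34/2358 = 1.7303 V.
P_out = V_A I_A + V_B I_B = 14.097×5.49 + 1.7303×2.33 = 77.391 + 4.0316 = 81.422 W.
Ideal ⇒ P_in = P_out, so I_in = P_out/V_in = 81.422/120 = 0.679 A.

I_in ≈ 0.679 A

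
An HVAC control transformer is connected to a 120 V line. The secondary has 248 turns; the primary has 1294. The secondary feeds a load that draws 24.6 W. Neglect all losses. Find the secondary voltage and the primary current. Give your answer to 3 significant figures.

V_s ≈ 23.0 V, I_p ≈ 0.205 A

V_s = V_p × N_s/N_p = 120 × 248/1294 = 22.998 V.
I_s = P/V_s = 24.6/22.998 = 1.0696 A.
I_p = I_s × N_s/N_p = 1.0696 × 248/1294 = 0.205 A.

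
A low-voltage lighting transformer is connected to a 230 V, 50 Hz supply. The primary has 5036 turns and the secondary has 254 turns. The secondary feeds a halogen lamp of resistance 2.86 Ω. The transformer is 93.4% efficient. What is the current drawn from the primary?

V_s = 230 × 254/5036 = 11.600 V.
I_s = V_s/R = 11.600/2.86 = 4.0561 A.
P_out = V_s I_s = 11.600 × 4.0561 = 47.053 W.
P_in = P_out/η = 47.053/0.934 = 50.378 W.
I_p = P_in/V_p = 50.378/230 = 0.219 A.

I_p ≈ 0.219 A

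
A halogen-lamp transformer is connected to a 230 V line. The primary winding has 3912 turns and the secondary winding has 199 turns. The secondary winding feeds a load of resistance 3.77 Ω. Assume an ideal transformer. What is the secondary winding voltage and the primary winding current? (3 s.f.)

V_s = V_p × N_s/N_p = 230 × 199/3912 = 11.700 V.
I_s = V_s/R = 11.700/3.77 = 3.1034 A.
I_p = I_s × N_s/N_p = 3.1034 × 199/3912 = 0.158 A.

V_s ≈ 11.7 V, I_p ≈ 0.158 A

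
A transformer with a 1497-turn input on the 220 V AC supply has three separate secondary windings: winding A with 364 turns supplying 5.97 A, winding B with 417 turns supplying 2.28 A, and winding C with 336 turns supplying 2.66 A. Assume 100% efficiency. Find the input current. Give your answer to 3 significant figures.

I_in ≈ 2.68 A

V_A = 220 × 364/1497 = 53.494 V; V_B = 220 × 417/1497 = 61.283 V; V_C = 220 × 336/1497 = 49.379 V.
P_out = V_A I_A + V_B I_B + V_C I_C = 53.494×5.97 + 61.283×2.28 + 49.379×2.66 = 319.36 + 139.72 + 131.35 = 590.43 W.
Ideal ⇒ P_in = P_out, so I_in = P_out/V_in = 590.43/220 = 2.68 A.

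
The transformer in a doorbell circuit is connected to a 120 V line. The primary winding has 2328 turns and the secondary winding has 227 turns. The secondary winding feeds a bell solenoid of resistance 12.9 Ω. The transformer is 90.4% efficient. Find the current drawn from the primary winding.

I_p ≈ 0.0978 A

V_s = 120 × 227/2328 = 11.701 V.
I_s = V_s/R = 11.701/12.9 = 0.90706 A.
P_out = V_s I_s = 11.701 × 0.90706 = 10.613 W.
P_in = P_out/η = 10.613/0.904 = 11.741 W.
I_p = P_in/V_p = 11.741/120 = 0.0978 A.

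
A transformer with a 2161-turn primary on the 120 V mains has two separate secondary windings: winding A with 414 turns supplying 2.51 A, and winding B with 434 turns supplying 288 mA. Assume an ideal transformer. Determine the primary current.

I_p ≈ 0.539 A

V_A = 120 × 414/2161 = 22.989 V; V_B = 120 × 434/2161 = 24.100 V.
P_out = V_A I_A + V_B I_B = 22.989×2.51 + 24.100×0.288 = 57.703 + 6.9408 = 64.644 W.
Ideal ⇒ P_in = P_out, so I_p = P_out/V_p = 64.644/120 = 0.539 A.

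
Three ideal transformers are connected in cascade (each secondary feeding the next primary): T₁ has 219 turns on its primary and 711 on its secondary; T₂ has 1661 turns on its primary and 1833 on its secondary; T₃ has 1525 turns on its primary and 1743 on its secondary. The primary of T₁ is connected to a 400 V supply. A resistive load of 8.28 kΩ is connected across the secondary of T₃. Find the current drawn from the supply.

After T₁: V = 400.00 × 711/219 = 1298.6 V.
After T₂: V = 1298.6 × 1833/1661 = 1433.1 V.
After T₃: V = 1433.1 × 1743/1525 = 1638.0 V.
I_load = 1638.0/8280 = 0.19782 A, so P_out = 1638.0 × 0.19782 = 324.03 W.
All ideal ⇒ P_in = P_out, so I_supply = 324.03/400 = 0.810 A.

I_supply ≈ 0.810 A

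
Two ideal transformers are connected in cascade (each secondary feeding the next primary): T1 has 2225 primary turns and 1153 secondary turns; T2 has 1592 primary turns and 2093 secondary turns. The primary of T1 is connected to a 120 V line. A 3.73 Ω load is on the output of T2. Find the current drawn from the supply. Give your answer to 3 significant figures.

After T1: V = 120.00 × 1153/2225 = 62.184 V.
After T2: V = 62.184 × 2093/1592 = 81.754 V.
I_load = 81.754/3.73 = 21.918 A, so P_out = 81.754 × 21.918 = 1791.9 W.
All ideal ⇒ P_in = P_out, so I_supply = 1791.9/120 = 14.9 A.

I_supply ≈ 14.9 A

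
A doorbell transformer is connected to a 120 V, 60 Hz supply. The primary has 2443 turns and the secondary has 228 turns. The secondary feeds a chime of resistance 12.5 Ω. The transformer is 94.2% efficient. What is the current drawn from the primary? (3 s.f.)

I_p ≈ 0.0888 A

V_s = 120 × 228/2443 = 11.199 V.
I_s = V_s/R = 11.199/12.5 = 0.89595 A.
P_out = V_s I_s = 11.199 × 0.89595 = 10.034 W.
P_in = P_out/η = 10.034/0.942 = 10.652 W.
I_p = P_in/V_p = 10.652/120 = 0.0888 A.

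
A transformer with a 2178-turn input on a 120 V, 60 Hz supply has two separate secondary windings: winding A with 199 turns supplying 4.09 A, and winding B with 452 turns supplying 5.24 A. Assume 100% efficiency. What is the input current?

V_A = 120 × 199/2178 = 10.964 V; V_B = 120 × 452/2178 = 24.904 V.
P_out = V_A I_A + V_B I_B = 10.964×4.09 + 24.904×5.24 = 44.844 + 130.49 = 175.34 W.
Ideal ⇒ P_in = P_out, so I_in = P_out/V_in = 175.34/120 = 1.46 A.

I_in ≈ 1.46 A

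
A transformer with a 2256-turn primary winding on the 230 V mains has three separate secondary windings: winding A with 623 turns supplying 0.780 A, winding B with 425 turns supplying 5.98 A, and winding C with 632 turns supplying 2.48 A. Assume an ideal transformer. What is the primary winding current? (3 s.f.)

V_A = 230 × 623/2256 = 63.515 V; V_B = 230 × 425/2256 = 43.329 V; V_C = 230 × 632/2256 = 64.433 V.
P_out = V_A I_A + V_B I_B + V_C I_C = 63.515×0.780 + 43.329×5.98 + 64.433×2.48 = 49.542 + 259.11 + 159.79 = 468.44 W.
Ideal ⇒ P_in = P_out, so I_p = P_out/V_p = 468.44/230 = 2.04 A.

I_p ≈ 2.04 A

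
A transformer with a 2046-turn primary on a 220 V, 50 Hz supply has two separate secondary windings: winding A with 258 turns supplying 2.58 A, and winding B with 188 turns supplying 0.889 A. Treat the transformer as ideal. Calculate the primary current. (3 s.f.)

V_A = 220 × 258/2046 = 27.742 V; V_B = 220 × 188/2046 = 20.215 V.
P_out = V_A I_A + V_B I_B = 27.742×2.58 + 20.215×0.889 = 71.574 + 17.971 = 89.545 W.
Ideal ⇒ P_in = P_out, so I_p = P_out/V_p = 89.545/220 = 0.407 A.

I_p ≈ 0.407 A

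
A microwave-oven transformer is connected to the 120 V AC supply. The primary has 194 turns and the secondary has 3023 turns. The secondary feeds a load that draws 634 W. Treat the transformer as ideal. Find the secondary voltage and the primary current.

V_s ≈ 1870 V, I_p ≈ 5.28 A

V_s = V_p × N_s/N_p = 120 × 3023/194 = 1869.9 V.
I_s = P/V_s = 634/1869.9 = 0.33906 A.
I_p = I_s × N_s/N_p = 0.33906 × 3023/194 = 5.28 A.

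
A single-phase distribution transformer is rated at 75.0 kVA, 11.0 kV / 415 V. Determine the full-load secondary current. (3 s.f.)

I_s = S/V_s = 75000/415 = 181 A.

I_s ≈ 181 A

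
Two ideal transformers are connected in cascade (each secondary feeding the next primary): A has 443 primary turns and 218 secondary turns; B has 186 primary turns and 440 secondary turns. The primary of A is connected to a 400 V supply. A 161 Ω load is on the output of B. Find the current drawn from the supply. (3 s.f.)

I_supply ≈ 3.37 A

After A: V = 400.00 × 218/443 = 196.84 V.
After B: V = 196.84 × 440/186 = 465.64 V.
I_load = 465.64/161 = 2.8922 A, so P_out = 465.64 × 2.8922 = 1346.7 W.
All ideal ⇒ P_in = P_out, so I_supply = 1346.7/400 = 3.37 A.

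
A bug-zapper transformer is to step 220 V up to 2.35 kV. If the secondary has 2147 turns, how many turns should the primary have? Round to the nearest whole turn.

N_p/N_s = V_p/V_s, so N_p = 2147 × 220/2350 = 201.0 ≈ 201 turns.

N_p = 201 turns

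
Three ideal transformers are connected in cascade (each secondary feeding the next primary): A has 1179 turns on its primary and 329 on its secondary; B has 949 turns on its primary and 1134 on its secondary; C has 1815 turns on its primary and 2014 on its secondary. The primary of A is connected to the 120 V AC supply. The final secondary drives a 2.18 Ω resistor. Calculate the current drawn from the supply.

Secondary of A: V = 120.00 × 329/1179 = 33.486 V.
Secondary of B: V = 33.486 × 1134/949 = 40.014 V.
Secondary of C: V = 40.014 × 2014/1815 = 44.401 V.
I_load = 44.401/2.18 = 20.367 A, so P_out = 44.401 × 20.367 = 904.34 W.
All ideal ⇒ P_in = P_out, so I_supply = 904.34/120 = 7.54 A.

I_supply ≈ 7.54 A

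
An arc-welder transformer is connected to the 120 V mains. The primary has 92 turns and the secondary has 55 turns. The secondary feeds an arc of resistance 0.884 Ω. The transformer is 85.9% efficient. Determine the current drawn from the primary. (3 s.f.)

I_p ≈ 56.5 A

V_s = 120 × 55/92 = 71.739 V.
I_s = V_s/R = 71.739/0.884 = 81.153 A.
P_out = V_s I_s = 71.739 × 81.153 = 5821.8 W.
P_in = P_out/η = 5821.8/0.859 = 6777.5 W.
I_p = P_in/V_p = 6777.5/120 = 56.5 A.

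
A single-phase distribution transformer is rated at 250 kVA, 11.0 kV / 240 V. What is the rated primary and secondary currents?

I_p = S/V_p = 250000/11000 = 22.7 A.
I_s = S/V_s = 250000/240 = 1040 A.

I_p ≈ 22.7 A, I_s ≈ 1040 A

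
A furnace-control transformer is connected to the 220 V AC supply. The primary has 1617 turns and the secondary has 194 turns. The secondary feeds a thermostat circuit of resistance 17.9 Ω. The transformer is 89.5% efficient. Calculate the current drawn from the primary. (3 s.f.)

V_s = 220 × 194/1617 = 26.395 V.
I_s = V_s/R = 26.395/17.9 = 1.4746 A.
P_out = V_s I_s = 26.395 × 1.4746 = 38.920 W.
P_in = P_out/η = 38.920/0.895 = 43.486 W.
I_p = P_in/V_p = 43.486/220 = 0.198 A.

I_p ≈ 0.198 A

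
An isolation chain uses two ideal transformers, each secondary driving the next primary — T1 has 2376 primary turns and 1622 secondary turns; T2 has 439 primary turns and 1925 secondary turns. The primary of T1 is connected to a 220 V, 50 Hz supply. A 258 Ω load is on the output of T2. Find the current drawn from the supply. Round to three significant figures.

I_supply ≈ 7.64 A

After T1: V = 220.00 × 1622/2376 = 150.19 V.
After T2: V = 150.19 × 1925/439 = 658.56 V.
I_load = 658.56/258 = 2.5525 A, so P_out = 658.56 × 2.5525 = 1681.0 W.
All ideal ⇒ P_in = P_out, so I_supply = 1681.0/220 = 7.64 A.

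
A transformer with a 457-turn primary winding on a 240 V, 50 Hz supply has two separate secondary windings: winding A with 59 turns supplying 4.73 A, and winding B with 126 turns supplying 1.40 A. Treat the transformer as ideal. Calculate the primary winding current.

I_p ≈ 0.997 A

V_A = 240 × 59/457 = 30.985 V; V_B = 240 × 126/457 = 66.171 V.
P_out = V_A I_A + V_B I_B = 30.985×4.73 + 66.171×1.40 = 146.56 + 92.639 = 239.20 W.
Ideal ⇒ P_in = P_out, so I_p = P_out/V_p = 239.20/240 = 0.997 A.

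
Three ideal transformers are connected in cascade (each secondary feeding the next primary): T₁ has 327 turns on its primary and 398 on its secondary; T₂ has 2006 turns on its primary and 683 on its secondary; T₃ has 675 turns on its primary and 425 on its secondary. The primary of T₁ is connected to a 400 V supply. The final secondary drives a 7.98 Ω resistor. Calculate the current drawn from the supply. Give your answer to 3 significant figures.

After T₁: V = 400.00 × 398/327 = 486.85 V.
After T₂: V = 486.85 × 683/2006 = 165.76 V.
After T₃: V = 165.76 × 425/675 = 104.37 V.
I_load = 104.37/7.98 = 13.079 A, so P_out = 104.37 × 13.079 = 1365.0 W.
All ideal ⇒ P_in = P_out, so I_supply = 1365.0/400 = 3.41 A.

I_supply ≈ 3.41 A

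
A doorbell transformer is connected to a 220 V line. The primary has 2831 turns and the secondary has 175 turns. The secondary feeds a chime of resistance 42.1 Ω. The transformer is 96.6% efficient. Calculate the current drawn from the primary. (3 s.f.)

I_p ≈ 0.0207 A

V_s = 220 × 175/2831 = 13.599 V.
I_s = V_s/R = 13.599/42.1 = 0.32303 A.
P_out = V_s I_s = 13.599 × 0.32303 = 4.3930 W.
P_in = P_out/η = 4.3930/0.966 = 4.5476 W.
I_p = P_in/V_p = 4.5476/220 = 0.0207 A.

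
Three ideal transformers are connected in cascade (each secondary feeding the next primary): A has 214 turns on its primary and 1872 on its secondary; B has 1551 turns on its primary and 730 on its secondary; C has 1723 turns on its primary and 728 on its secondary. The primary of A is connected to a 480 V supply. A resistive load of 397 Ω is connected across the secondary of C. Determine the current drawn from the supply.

I_supply ≈ 3.66 A

Secondary of A: V = 480.00 × 1872/214 = 4198.9 V.
Secondary of B: V = 4198.9 × 730/1551 = 1976.3 V.
Secondary of C: V = 1976.3 × 728/1723 = 835.01 V.
I_load = 835.01/397 = 2.1033 A, so P_out = 835.01 × 2.1033 = 1756.3 W.
All ideal ⇒ P_in = P_out, so I_supply = 1756.3/480 = 3.66 A.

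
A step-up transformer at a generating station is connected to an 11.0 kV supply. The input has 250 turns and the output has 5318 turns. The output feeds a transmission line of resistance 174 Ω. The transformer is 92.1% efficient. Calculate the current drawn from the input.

I_in ≈ 31100 A

V_out = 11000 × 5318/250 = 233990 V.
I_out = V_out/R = 233990/174 = 1344.8 A.
P_out = V_out I_out = 233990 × 1344.8 = 3.1467×10^8 W.
P_in = P_out/η = 3.1467×10^8/0.921 = 3.4166×10^8 W.
I_in = P_in/V_in = 3.4166×10^8/11000 = 31100 A.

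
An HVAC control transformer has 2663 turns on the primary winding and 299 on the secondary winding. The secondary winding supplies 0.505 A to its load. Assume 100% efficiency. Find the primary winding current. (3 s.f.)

I_p ≈ 0.0567 A

For an ideal transformer I_p/I_s = N_s/N_p, so I_p = 0.505 × 299/2663 = 0.0567 A.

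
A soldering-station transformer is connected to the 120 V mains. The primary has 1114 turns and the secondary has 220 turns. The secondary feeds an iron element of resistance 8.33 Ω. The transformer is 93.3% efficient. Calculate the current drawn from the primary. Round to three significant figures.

I_p ≈ 0.602 A

V_s = 120 × 220/1114 = 23.698 V.
I_s = V_s/R = 23.698/8.33 = 2.8449 A.
P_out = V_s I_s = 23.698 × 2.8449 = 67.421 W.
P_in = P_out/η = 67.421/0.933 = 72.262 W.
I_p = P_in/V_p = 72.262/120 = 0.602 A.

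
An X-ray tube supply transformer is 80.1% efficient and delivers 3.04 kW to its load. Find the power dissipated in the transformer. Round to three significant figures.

P_loss ≈ 755 W

P_in = P_out/η = 3040/0.801 = 3795.26 W.
P_loss = P_in − P_out = 3795.26 − 3040 = 755 W.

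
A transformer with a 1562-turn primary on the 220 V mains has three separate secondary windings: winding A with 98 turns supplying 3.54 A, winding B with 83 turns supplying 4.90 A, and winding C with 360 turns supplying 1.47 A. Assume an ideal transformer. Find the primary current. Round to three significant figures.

V_A = 220 × 98/1562 = 13.803 V; V_B = 220 × 83/1562 = 11.690 V; V_C = 220 × 360/1562 = 50.704 V.
P_out = V_A I_A + V_B I_B + V_C I_C = 13.803×3.54 + 11.690×4.90 + 50.704×1.47 = 48.862 + 57.282 + 74.535 = 180.68 W.
Ideal ⇒ P_in = P_out, so I_p = P_out/V_p = 180.68/220 = 0.821 A.

I_p ≈ 0.821 A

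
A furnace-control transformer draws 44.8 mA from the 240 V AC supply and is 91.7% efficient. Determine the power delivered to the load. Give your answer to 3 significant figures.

P_out ≈ 9.86 W

P_in = V_p I_p = 240 × 0.0448 = 10.752 W.
P_out = η P_in = 0.917 × 10.752 = 9.86 W.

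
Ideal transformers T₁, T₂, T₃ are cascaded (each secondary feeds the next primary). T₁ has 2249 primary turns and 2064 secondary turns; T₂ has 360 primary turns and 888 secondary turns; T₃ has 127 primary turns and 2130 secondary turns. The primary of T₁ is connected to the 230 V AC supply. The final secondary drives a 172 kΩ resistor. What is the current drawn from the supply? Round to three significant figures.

I_supply ≈ 1.93 A

Secondary of T₁: V = 230.00 × 2064/2249 = 211.08 V.
Secondary of T₂: V = 211.08 × 888/360 = 520.67 V.
Secondary of T₃: V = 520.67 × 2130/127 = 8732.4 V.
I_load = 8732.4/172000 = 0.050770 A, so P_out = 8732.4 × 0.050770 = 443.34 W.
All ideal ⇒ P_in = P_out, so I_supply = 443.34/230 = 1.93 A.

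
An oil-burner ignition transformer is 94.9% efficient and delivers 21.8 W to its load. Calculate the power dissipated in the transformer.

P_loss ≈ 1.17 W

P_in = P_out/η = 21.8/0.949 = 22.9715 W.
P_loss = P_in − P_out = 22.9715 − 21.8 = 1.17 W.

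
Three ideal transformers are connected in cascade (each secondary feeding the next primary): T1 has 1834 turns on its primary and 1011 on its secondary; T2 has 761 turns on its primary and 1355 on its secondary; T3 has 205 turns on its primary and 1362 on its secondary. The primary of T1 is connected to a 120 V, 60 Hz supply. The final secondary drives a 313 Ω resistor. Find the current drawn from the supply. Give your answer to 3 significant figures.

I_supply ≈ 16.3 A

Secondary of T1: V = 120.00 × 1011/1834 = 66.150 V.
Secondary of T2: V = 66.150 × 1355/761 = 117.78 V.
Secondary of T3: V = 117.78 × 1362/205 = 782.55 V.
I_load = 782.55/313 = 2.5002 A, so P_out = 782.55 × 2.5002 = 1956.5 W.
All ideal ⇒ P_in = P_out, so I_supply = 1956.5/120 = 16.3 A.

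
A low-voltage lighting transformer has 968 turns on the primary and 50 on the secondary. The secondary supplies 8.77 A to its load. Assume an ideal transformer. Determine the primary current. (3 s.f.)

For an ideal transformer I_p/I_s = N_s/N_p, so I_p = 8.77 × 50/968 = 0.453 A.

I_p ≈ 0.453 A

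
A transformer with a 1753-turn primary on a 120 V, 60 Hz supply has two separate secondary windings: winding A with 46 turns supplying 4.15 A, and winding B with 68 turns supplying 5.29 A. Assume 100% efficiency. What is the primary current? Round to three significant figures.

V_A = 120 × 46/1753 = 3.1489 V; V_B = 120 × 68/1753 = 4.6549 V.
P_out = V_A I_A + V_B I_B = 3.1489×4.15 + 4.6549×5.29 = 13.068 + 24.624 = 37.692 W.
Ideal ⇒ P_in = P_out, so I_p = P_out/V_p = 37.692/120 = 0.314 A.

I_p ≈ 0.314 A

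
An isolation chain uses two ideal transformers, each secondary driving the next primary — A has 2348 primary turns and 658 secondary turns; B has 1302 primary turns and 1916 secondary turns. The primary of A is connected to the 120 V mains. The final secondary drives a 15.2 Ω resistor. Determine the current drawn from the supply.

Secondary of A: V = 120.00 × 658/2348 = 33.629 V.
Secondary of B: V = 33.629 × 1916/1302 = 49.487 V.
I_load = 49.487/15.2 = 3.2557 A, so P_out = 49.487 × 3.2557 = 161.12 W.
All ideal ⇒ P_in = P_out, so I_supply = 161.12/120 = 1.34 A.

I_supply ≈ 1.34 A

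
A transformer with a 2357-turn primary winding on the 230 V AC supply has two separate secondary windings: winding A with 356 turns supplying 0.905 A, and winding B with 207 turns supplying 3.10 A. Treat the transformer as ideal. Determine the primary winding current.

V_A = 230 × 356/2357 = 34.739 V; V_B = 230 × 207/2357 = 20.199 V.
P_out = V_A I_A + V_B I_B = 34.739×0.905 + 20.199×3.10 = 31.439 + 62.618 = 94.057 W.
Ideal ⇒ P_in = P_out, so I_p = P_out/V_p = 94.057/230 = 0.409 A.

I_p ≈ 0.409 A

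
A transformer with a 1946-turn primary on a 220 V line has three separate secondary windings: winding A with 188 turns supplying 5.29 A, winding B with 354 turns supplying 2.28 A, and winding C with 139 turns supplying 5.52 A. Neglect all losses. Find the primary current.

I_p ≈ 1.32 A

V_A = 220 × 188/1946 = 21.254 V; V_B = 220 × 354/1946 = 40.021 V; V_C = 220 × 139/1946 = 15.714 V.
P_out = V_A I_A + V_B I_B + V_C I_C = 21.254×5.29 + 40.021×2.28 + 15.714×5.52 = 112.43 + 91.247 + 86.743 = 290.42 W.
Ideal ⇒ P_in = P_out, so I_p = P_out/V_p = 290.42/220 = 1.32 A.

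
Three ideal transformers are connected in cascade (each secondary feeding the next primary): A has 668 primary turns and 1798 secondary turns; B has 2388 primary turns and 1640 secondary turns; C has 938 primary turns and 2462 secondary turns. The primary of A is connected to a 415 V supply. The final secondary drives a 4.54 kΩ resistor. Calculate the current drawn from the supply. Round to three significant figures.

Secondary of A: V = 415.00 × 1798/668 = 1117.0 V.
Secondary of B: V = 1117.0 × 1640/2388 = 767.13 V.
Secondary of C: V = 767.13 × 2462/938 = 2013.5 V.
I_load = 2013.5/4540 = 0.44351 A, so P_out = 2013.5 × 0.44351 = 893.01 W.
All ideal ⇒ P_in = P_out, so I_supply = 893.01/415 = 2.15 A.

I_supply ≈ 2.15 A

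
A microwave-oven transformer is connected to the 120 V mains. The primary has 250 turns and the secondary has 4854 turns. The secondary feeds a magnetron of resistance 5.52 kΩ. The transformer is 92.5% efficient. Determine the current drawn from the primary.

V_s = 120 × 4854/250 = 2329.9 V.
I_s = V_s/R = 2329.9/5520 = 0.42209 A.
P_out = V_s I_s = 2329.9 × 0.42209 = 983.43 W.
P_in = P_out/η = 983.43/0.925 = 1063.2 W.
I_p = P_in/V_p = 1063.2/120 = 8.86 A.

I_p ≈ 8.86 A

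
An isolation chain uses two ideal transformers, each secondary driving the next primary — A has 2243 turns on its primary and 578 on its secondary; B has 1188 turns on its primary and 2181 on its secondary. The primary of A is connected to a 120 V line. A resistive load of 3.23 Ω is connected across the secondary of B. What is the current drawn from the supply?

I_supply ≈ 8.31 A

Secondary of A: V = 120.00 × 578/2243 = 30.923 V.
Secondary of B: V = 30.923 × 2181/1188 = 56.770 V.
I_load = 56.770/3.23 = 17.576 A, so P_out = 56.770 × 17.576 = 997.78 W.
All ideal ⇒ P_in = P_out, so I_supply = 997.78/120 = 8.31 A.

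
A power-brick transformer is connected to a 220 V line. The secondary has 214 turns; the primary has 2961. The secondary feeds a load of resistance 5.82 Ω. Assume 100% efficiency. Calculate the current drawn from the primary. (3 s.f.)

I_p ≈ 0.197 A

V_s = V_p × N_s/N_p = 220 × 214/2961 = 15.900 V.
I_s = V_s/R = 15.900/5.82 = 2.7320 A.
For an ideal transformer I_p N_p = I_s N_s, so I_p = 2.7320 × 214/2961 = 0.197 A.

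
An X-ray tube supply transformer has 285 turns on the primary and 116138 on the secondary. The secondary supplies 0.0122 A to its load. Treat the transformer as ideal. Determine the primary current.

I_p ≈ 4.97 A

For an ideal transformer I_p/I_s = N_s/N_p, so I_p = 0.0122 × 116138/285 = 4.97 A.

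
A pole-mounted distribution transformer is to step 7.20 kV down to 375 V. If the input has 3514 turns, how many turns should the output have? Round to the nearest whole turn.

N_out/N_in = V_out/V_in, so N_out = 3514 × 375/7200 = 183.0 ≈ 183 turns.

N_out = 183 turns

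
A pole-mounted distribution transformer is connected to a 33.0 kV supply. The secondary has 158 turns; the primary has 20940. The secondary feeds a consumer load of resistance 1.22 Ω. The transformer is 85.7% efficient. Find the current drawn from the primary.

I_p ≈ 1.80 A

V_s = 33000 × 158/20940 = 249.00 V.
I_s = V_s/R = 249.00/1.22 = 204.10 A.
P_out = V_s I_s = 249.00 × 204.10 = 50819 W.
P_in = P_out/η = 50819/0.857 = 59299 W.
I_p = P_in/V_p = 59299/33000 = 1.80 A.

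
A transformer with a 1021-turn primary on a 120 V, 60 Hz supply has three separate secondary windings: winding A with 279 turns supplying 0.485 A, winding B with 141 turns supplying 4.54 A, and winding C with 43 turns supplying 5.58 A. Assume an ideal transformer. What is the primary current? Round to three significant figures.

V_A = 120 × 279/1021 = 32.791 V; V_B = 120 × 141/1021 = 16.572 V; V_C = 120 × 43/1021 = 5.0539 V.
P_out = V_A I_A + V_B I_B + V_C I_C = 32.791×0.485 + 16.572×4.54 + 5.0539×5.58 = 15.904 + 75.237 + 28.201 = 119.34 W.
Ideal ⇒ P_in = P_out, so I_p = P_out/V_p = 119.34/120 = 0.995 A.

I_p ≈ 0.995 A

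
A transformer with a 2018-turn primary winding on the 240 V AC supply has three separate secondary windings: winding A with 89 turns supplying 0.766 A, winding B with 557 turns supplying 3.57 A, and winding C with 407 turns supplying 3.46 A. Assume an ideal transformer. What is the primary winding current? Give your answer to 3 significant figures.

V_A = 240 × 89/2018 = 10.585 V; V_B = 240 × 557/2018 = 66.244 V; V_C = 240 × 407/2018 = 48.404 V.
P_out = V_A I_A + V_B I_B + V_C I_C = 10.585×0.766 + 66.244×3.57 + 48.404×3.46 = 8.1079 + 236.49 + 167.48 = 412.08 W.
Ideal ⇒ P_in = P_out, so I_p = P_out/V_p = 412.08/240 = 1.72 A.

I_p ≈ 1.72 A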